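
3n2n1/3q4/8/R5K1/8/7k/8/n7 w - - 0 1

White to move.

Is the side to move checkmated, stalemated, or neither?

White to move; white king on g5.
In check: no.
Legal moves for White: Kg6, Kh5, Kf4, Ra8, Ra7, Ra6, Rf5, Re5, Rd5, Rc5, Rb5, Ra4, Ra3+, Ra2, Rxa1.
White has 15 legal moves and is not in check → neither.

neither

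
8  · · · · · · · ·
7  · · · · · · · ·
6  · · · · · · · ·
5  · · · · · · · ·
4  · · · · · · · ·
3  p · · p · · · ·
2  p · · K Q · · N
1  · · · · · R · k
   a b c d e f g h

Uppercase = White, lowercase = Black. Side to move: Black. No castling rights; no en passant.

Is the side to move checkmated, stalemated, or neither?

checkmate

Black to move; black king on h1.
In check: yes, from the white rook on f1.
King squares — g1: attacked by Rf1; g2: attacked by Qe2; h2: attacked by Qe2.
Legal moves for Black: none.
In check with no legal moves → checkmate.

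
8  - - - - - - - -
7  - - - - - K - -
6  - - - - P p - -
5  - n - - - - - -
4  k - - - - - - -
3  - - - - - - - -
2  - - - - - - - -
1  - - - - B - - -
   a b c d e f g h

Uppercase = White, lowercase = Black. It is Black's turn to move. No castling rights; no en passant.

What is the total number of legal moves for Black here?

Black to move; king on a4.
In check: no.
Legal moves: Nc7, Na7, Nd6+, Nd4, Nc3, Na3, Kb3, Ka3, f5.
Count: 9.

9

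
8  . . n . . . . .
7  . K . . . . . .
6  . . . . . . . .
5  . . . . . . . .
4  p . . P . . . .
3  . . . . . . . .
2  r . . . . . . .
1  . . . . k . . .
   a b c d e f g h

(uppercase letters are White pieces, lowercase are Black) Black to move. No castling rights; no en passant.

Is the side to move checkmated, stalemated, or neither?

neither

Black to move; black king on e1.
In check: no.
Legal moves for Black include: Ne7, Na7, Nd6+, Nb6, Ra3, Rh2, Rg2, Rf2, Re2, Rd2, Rc2, Rb2+, Ra1, Kf2, Ke2, Kd2, Kf1, Kd1, ... (list truncated; more exist).
Black has legal moves and is not in check → neither.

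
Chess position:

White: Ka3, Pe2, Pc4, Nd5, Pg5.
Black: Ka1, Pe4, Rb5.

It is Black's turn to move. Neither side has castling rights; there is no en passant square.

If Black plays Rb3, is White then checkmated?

After Rb3: white king on a3; in check: yes, from the black rook on b3.
White has 2 legal replies: Ka4, Kxb3.
In check but a legal move exists → not checkmate.

no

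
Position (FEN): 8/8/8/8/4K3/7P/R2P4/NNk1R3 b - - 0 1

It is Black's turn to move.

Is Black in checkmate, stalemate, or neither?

checkmate

Black to move; black king on c1.
In check: yes, from the white rook on e1.
King squares — b1: attacked by Re1; d1: attacked by Re1; b2: attacked by Ra2; c2: attacked by Na1; d2: attacked by Nb1.
Legal moves for Black: none.
In check with no legal moves → checkmate.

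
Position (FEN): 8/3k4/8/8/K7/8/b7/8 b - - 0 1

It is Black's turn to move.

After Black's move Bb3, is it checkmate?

After Bb3: white king on a4; in check: yes, from the black bishop on b3.
White has 5 legal replies: Kb5, Ka5, Kb4, Kxb3, Ka3.
In check but a legal move exists → not checkmate.

no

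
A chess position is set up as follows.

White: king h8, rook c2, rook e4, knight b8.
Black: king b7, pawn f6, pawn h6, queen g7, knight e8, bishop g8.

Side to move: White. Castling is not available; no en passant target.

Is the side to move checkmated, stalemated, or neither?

checkmate

White to move; white king on h8.
In check: yes, from the black queen on g7.
King squares — g7: attacked by Ne8; h7: attacked by Qg7; g8: attacked by Qg7.
Legal moves for White: none.
In check with no legal moves → checkmate.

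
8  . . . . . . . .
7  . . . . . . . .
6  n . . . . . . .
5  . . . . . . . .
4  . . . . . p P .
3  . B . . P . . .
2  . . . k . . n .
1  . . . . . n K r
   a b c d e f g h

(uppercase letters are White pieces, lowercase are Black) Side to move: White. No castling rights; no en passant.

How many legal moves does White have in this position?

White to move; king on g1.
In check: yes, from the black rook on h1.
Legal moves: Kxg2, Kf2, Kxh1.
Count: 3.

3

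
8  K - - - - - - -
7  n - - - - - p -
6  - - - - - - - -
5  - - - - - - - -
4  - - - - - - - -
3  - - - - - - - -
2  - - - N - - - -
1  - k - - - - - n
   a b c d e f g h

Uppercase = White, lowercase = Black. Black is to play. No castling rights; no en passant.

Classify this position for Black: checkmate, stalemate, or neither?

neither

Black to move; black king on b1.
In check: yes, from the white knight on d2.
Legal moves for Black: Kc2, Kb2, Ka2, Kc1, Ka1.
Black is in check but has 5 legal moves → neither.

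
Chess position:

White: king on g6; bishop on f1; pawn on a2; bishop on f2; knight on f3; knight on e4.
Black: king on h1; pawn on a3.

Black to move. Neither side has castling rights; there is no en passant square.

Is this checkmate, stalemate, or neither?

Black to move; black king on h1.
In check: no.
King squares — g1: attacked by Bf2; g2: attacked by Bf1; h2: attacked by Nf3.
Legal moves for Black: none.
Not in check and no legal moves → stalemate.

stalemate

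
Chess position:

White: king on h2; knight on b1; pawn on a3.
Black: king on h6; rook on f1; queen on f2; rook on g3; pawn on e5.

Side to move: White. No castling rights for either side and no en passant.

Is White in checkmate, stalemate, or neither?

checkmate

White to move; white king on h2.
In check: yes, from the black queen on f2.
King squares — g1: attacked by Rf1; h1: attacked by Rf1; g2: attacked by Qf2; g3: attacked by Qf2; h3: attacked by Rg3.
Legal moves for White: none.
In check with no legal moves → checkmate.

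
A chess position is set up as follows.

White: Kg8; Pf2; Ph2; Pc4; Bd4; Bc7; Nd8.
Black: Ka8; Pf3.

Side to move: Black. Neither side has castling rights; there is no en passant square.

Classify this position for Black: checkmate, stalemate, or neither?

stalemate

Black to move; black king on a8.
In check: no.
King squares — a7: attacked by Bd4; b7: attacked by Nd8; b8: attacked by Bc7.
Legal moves for Black: none.
Not in check and no legal moves → stalemate.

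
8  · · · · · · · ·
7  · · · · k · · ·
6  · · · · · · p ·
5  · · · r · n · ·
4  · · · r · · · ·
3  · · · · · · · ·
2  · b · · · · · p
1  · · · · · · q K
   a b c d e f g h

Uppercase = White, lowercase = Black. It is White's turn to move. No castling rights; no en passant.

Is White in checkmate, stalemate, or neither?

checkmate

White to move; white king on h1.
In check: yes, from the black queen on g1.
King squares — g1: attacked by Ph2; g2: attacked by Qg1; h2: attacked by Qg1.
Legal moves for White: none.
In check with no legal moves → checkmate.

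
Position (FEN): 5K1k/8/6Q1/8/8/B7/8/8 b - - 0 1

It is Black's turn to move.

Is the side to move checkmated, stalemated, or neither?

Black to move; black king on h8.
In check: no.
King squares — g7: attacked by Qg6; h7: attacked by Qg6; g8: attacked by Qg6.
Legal moves for Black: none.
Not in check and no legal moves → stalemate.

stalemate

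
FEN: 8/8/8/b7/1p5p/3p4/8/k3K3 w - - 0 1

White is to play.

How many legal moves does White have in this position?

White to move; king on e1.
In check: no.
Legal moves: Kf2, Kd2, Kf1, Kd1.
Count: 4.

4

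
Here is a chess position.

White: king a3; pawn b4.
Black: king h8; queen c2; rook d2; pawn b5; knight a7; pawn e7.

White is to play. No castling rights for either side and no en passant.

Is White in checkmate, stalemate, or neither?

White to move; white king on a3.
In check: no.
King squares — a2: attacked by Qc2; b2: attacked by Qc2; b3: attacked by Qc2; a4: attacked by Qc2; b4: own pawn.
Legal moves for White: none.
Not in check and no legal moves → stalemate.

stalemate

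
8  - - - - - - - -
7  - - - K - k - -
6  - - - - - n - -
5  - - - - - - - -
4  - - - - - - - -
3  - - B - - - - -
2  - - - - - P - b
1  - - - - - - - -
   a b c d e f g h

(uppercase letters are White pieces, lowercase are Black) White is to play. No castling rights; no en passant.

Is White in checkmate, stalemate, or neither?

neither

White to move; white king on d7.
In check: yes, from the black knight on f6.
Legal moves for White: Kd8, Kc8, Kc6, Bxf6.
White is in check but has 4 legal moves → neither.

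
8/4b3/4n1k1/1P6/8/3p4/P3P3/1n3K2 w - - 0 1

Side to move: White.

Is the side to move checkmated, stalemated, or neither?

White to move; white king on f1.
In check: no.
Legal moves for White: Kg2, Kf2, Kg1, Ke1, exd3, b6, e3, a3, e4, a4.
White has 10 legal moves and is not in check → neither.

neither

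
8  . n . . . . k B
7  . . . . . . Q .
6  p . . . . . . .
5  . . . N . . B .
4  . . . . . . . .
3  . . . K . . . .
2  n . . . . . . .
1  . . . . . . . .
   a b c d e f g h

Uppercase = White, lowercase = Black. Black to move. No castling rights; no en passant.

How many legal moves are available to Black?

Black to move; king on g8.
In check: yes, from the white queen on g7.
Legal moves: none.
Count: 0.

0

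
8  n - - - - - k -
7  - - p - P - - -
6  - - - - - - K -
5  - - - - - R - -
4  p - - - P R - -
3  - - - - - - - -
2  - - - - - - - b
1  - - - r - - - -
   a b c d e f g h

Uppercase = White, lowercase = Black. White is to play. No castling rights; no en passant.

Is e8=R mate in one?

After e8=R: black king on g8; in check: yes, from the white rook on e8.
King squares — f7: attacked by Rf5; g7: attacked by Kg6; h7: attacked by Kg6; f8: attacked by Rf5; h8: attacked by Re8.
Black has no legal moves → checkmate.

yes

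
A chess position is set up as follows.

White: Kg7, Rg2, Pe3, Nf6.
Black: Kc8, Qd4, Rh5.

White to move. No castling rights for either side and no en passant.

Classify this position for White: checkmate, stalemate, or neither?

White to move; white king on g7.
In check: no.
Legal moves for White: Kg8, Kf8, Kf7, Kg6, Rg6, Rg5, Rg4, Rg3, Rh2, Rf2, Re2, Rd2, Rc2+, Rb2, Ra2, Rg1, exd4, e4.
White has 18 legal moves and is not in check → neither.

neither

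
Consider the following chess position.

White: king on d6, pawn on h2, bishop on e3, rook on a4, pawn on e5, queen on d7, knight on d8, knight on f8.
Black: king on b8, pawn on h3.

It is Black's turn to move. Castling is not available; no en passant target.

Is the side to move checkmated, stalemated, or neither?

stalemate

Black to move; black king on b8.
In check: no.
King squares — a7: attacked by Be3; b7: attacked by Qd7; c7: attacked by Kd6; a8: attacked by Ra4; c8: attacked by Qd7.
Legal moves for Black: none.
Not in check and no legal moves → stalemate.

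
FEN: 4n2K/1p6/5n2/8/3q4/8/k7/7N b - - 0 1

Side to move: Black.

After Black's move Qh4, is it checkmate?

After Qh4: white king on h8; in check: yes, from the black queen on h4.
King squares — g7: attacked by Ne8; h7: attacked by Qh4; g8: attacked by Nf6.
White has no legal moves → checkmate.

yes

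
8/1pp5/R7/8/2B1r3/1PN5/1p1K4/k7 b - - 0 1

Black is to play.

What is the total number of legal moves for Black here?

1

Black to move; king on a1.
In check: yes, from the white rook on a6.
Legal moves: bxa6.
Count: 1.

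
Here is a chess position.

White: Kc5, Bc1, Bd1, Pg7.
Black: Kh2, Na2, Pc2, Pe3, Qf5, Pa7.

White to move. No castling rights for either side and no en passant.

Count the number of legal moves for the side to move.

4

White to move; king on c5.
In check: yes, from the black queen on f5.
Legal moves: Kd6, Kc6, Kd4, Kc4.
Count: 4.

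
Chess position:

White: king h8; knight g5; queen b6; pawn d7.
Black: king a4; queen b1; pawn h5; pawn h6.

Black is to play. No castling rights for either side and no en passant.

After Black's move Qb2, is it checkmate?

no

After Qb2: white king on h8; in check: yes, from the black queen on b2.
White has 5 legal replies: Kg8, Kh7, Qf6, Qd4+, Qxb2.
In check but a legal move exists → not checkmate.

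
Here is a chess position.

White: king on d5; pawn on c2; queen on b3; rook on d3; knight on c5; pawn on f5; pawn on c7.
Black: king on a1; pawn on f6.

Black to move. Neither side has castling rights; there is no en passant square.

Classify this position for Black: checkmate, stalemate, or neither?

Black to move; black king on a1.
In check: no.
King squares — b1: attacked by Qb3; a2: attacked by Qb3; b2: attacked by Qb3.
Legal moves for Black: none.
Not in check and no legal moves → stalemate.

stalemate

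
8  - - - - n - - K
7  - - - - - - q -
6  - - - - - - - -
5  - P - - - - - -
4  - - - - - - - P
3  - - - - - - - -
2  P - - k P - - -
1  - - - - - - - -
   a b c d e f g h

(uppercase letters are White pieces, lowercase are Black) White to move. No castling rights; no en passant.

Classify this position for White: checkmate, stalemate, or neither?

White to move; white king on h8.
In check: yes, from the black queen on g7.
King squares — g7: attacked by Ne8; h7: attacked by Qg7; g8: attacked by Qg7.
Legal moves for White: none.
In check with no legal moves → checkmate.

checkmate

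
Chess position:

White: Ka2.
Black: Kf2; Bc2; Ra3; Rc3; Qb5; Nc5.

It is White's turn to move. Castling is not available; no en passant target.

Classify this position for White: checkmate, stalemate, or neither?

checkmate

White to move; white king on a2.
In check: yes, from the black rook on a3.
King squares — a1: attacked by Ra3; b1: attacked by Bc2; b2: attacked by Qb5; a3: attacked by Rc3; b3: attacked by Bc2.
Legal moves for White: none.
In check with no legal moves → checkmate.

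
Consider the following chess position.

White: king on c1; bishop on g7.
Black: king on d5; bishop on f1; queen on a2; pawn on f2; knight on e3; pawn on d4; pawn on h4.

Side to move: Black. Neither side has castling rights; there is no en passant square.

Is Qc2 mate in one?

yes

After Qc2: white king on c1; in check: yes, from the black queen on c2.
King squares — b1: attacked by Qc2; d1: attacked by Qc2; b2: attacked by Qc2; c2: attacked by Ne3; d2: attacked by Qc2.
White has no legal moves → checkmate.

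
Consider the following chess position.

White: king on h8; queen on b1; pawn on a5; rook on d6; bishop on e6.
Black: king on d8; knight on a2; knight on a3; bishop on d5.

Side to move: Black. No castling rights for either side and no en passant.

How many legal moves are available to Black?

Black to move; king on d8.
In check: yes, from the white rook on d6.
Legal moves: Ke8, Ke7, Kc7.
Count: 3.

3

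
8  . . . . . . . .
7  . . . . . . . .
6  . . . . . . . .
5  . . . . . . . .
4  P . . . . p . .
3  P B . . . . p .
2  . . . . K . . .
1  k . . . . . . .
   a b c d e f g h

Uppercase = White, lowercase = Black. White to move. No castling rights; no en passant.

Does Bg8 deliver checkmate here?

After Bg8: black king on a1; in check: no.
Black is not in check, so this cannot be checkmate.

no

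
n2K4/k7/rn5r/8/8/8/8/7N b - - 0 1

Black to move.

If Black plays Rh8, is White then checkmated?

After Rh8: white king on d8; in check: yes, from the black rook on h8.
White has 1 legal reply: Ke7.
In check but a legal move exists → not checkmate.

no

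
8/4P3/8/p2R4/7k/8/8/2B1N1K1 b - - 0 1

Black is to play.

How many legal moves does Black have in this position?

4

Black to move; king on h4.
In check: no.
Legal moves: Kg4, Kh3, Kg3, a4.
Count: 4.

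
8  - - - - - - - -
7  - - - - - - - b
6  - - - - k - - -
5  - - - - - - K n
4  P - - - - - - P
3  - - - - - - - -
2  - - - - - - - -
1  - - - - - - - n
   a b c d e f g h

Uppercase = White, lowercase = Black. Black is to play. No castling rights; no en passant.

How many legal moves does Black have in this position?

Black to move; king on e6.
In check: no.
Legal moves: Bg8, Bg6, Bf5, Be4, Bd3, Bc2, Bb1, Kf7, Ke7, Kd7, Kd6, Ke5, Kd5, Ng7, Nf6, Nf4, N5g3, N1g3, Nf2.
Count: 19.

19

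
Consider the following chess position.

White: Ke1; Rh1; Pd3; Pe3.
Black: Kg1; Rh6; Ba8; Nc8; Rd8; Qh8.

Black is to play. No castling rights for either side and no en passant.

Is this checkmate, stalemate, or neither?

neither

Black to move; black king on g1.
In check: yes, from the white rook on h1.
King squares — f1: attacked by Ke1; h1: available; f2: attacked by Ke1; g2: available; h2: attacked by Rh1.
Legal moves for Black: Kg2, Kxh1, Bxh1, Rxh1.
Black is in check but has 4 legal moves → neither.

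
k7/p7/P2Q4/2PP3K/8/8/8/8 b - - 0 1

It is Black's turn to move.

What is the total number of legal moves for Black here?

Black to move; king on a8.
In check: no.
Legal moves: none.
Count: 0.

0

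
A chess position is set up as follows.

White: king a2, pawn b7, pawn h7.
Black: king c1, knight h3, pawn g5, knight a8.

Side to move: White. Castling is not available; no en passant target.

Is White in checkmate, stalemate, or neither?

White to move; white king on a2.
In check: no.
Legal moves for White: Kb3, Ka3, Ka1, bxa8=Q, bxa8=R, bxa8=B, bxa8=N, h8=Q, h8=R, h8=B, h8=N, b8=Q, b8=R, b8=B, b8=N.
White has 15 legal moves and is not in check → neither.

neither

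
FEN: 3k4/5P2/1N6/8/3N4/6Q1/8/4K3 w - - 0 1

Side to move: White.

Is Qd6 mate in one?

yes

After Qd6: black king on d8; in check: yes, from the white queen on d6.
King squares — c7: attacked by Qd6; d7: attacked by Nb6; e7: attacked by Qd6; c8: attacked by Nb6; e8: attacked by Pf7.
Black has no legal moves → checkmate.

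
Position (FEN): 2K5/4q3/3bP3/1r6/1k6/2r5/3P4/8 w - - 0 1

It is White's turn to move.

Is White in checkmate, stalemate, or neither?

neither

White to move; white king on c8.
In check: yes, from the black rook on c3.
Legal moves for White: dxc3+.
White is in check but has 1 legal move → neither.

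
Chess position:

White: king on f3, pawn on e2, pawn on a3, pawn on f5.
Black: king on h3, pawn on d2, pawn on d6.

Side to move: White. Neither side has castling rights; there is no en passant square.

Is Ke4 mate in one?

After Ke4: black king on h3; in check: no.
Black is not in check, so this cannot be checkmate.

no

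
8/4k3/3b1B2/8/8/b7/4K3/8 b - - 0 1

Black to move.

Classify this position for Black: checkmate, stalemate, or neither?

Black to move; black king on e7.
In check: yes, from the white bishop on f6.
King squares — d6: own bishop; e6: available; f6: available; d7: available; f7: available; d8: attacked by Bf6; e8: available; f8: available.
Legal moves for Black: Kf8, Ke8, Kf7, Kd7, Kxf6, Ke6.
Black is in check but has 6 legal moves → neither.

neither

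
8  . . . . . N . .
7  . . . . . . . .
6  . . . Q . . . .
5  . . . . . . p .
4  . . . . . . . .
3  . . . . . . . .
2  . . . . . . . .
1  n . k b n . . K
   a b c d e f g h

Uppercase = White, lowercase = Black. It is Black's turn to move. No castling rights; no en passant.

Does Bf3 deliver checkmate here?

After Bf3: white king on h1; in check: yes, from the black bishop on f3.
White has 2 legal replies: Kh2, Kg1.
In check but a legal move exists → not checkmate.

no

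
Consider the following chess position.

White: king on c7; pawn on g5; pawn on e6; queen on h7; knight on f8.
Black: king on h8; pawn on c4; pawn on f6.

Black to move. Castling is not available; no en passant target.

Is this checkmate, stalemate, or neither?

checkmate

Black to move; black king on h8.
In check: yes, from the white queen on h7.
King squares — g7: attacked by Qh7; h7: attacked by Nf8; g8: attacked by Qh7.
Legal moves for Black: none.
In check with no legal moves → checkmate.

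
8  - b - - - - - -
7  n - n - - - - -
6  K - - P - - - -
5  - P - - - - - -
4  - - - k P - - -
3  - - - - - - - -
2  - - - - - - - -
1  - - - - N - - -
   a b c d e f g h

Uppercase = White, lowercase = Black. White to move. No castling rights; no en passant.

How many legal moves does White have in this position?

White to move; king on a6.
In check: yes, from the black knight on c7.
Legal moves: Kb7, Kb6, Ka5, dxc7.
Count: 4.

4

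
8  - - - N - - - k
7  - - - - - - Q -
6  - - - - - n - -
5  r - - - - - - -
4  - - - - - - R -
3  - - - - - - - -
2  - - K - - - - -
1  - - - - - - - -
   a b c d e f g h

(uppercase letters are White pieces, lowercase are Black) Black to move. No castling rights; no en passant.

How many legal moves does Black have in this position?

0

Black to move; king on h8.
In check: yes, from the white queen on g7.
Legal moves: none.
Count: 0.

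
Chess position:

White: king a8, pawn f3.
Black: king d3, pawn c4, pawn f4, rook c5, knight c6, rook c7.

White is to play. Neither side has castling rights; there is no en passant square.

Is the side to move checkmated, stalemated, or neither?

stalemate

White to move; white king on a8.
In check: no.
King squares — a7: attacked by Nc6; b7: attacked by Rc7; b8: attacked by Nc6.
Legal moves for White: none.
Not in check and no legal moves → stalemate.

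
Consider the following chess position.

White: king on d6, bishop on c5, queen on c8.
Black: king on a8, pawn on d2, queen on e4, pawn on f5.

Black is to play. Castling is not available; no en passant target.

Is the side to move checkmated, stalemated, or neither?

Black to move; black king on a8.
In check: yes, from the white queen on c8.
King squares — a7: attacked by Bc5; b7: attacked by Qc8; b8: attacked by Qc8.
Legal moves for Black: none.
In check with no legal moves → checkmate.

checkmate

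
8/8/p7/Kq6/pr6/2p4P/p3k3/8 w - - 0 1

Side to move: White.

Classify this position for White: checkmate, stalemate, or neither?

White to move; white king on a5.
In check: yes, from the black queen on b5.
King squares — a4: attacked by Rb4; b4: attacked by Qb5; b5: attacked by Rb4; a6: attacked by Qb5; b6: attacked by Qb5.
Legal moves for White: none.
In check with no legal moves → checkmate.

checkmate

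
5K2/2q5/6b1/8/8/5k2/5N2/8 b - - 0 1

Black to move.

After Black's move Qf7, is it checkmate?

After Qf7: white king on f8; in check: yes, from the black queen on f7.
King squares — e7: attacked by Qf7; f7: attacked by Bg6; g7: attacked by Qf7; e8: attacked by Qf7; g8: attacked by Qf7.
White has no legal moves → checkmate.

yes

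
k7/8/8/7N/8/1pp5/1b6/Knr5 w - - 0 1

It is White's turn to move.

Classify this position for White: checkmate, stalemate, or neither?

White to move; white king on a1.
In check: yes, from the black bishop on b2.
King squares — b1: attacked by Rc1; a2: attacked by Pb3; b2: attacked by Pc3.
Legal moves for White: none.
In check with no legal moves → checkmate.

checkmate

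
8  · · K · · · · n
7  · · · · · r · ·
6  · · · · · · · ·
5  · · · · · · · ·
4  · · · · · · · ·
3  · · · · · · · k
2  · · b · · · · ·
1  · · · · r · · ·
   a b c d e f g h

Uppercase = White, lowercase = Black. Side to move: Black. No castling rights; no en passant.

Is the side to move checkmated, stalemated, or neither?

Black to move; black king on h3.
In check: no.
Legal moves for Black include: Ng6, Rf8+, Rh7, Rg7, Rfe7, Rd7, Rc7+, Rb7, Ra7, Rf6, Rf5, Rf4, Rf3, Rf2, Rff1, Kh4, Kg4, Kg3, ... (list truncated; more exist).
Black has legal moves and is not in check → neither.

neither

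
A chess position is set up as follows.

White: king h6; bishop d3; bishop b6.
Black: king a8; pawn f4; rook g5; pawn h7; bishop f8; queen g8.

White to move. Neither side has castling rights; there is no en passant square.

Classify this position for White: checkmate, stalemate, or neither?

checkmate

White to move; white king on h6.
In check: yes, from the black bishop on f8.
King squares — g5: attacked by Qg8; h5: attacked by Rg5; g6: attacked by Rg5; g7: attacked by Rg5; h7: attacked by Qg8.
Legal moves for White: none.
In check with no legal moves → checkmate.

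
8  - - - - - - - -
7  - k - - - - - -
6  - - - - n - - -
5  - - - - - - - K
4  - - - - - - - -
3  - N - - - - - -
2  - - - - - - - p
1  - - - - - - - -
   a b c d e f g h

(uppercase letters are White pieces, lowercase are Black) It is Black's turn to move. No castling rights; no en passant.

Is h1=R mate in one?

After h1=R: white king on h5; in check: yes, from the black rook on h1.
White has 2 legal replies: Kg6, Kg4.
In check but a legal move exists → not checkmate.

no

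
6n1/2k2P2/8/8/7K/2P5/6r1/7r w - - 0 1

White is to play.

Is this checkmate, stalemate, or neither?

White to move; white king on h4.
In check: yes, from the black rook on h1.
King squares — g3: attacked by Rg2; h3: attacked by Rh1; g4: attacked by Rg2; g5: attacked by Rg2; h5: attacked by Rh1.
Legal moves for White: none.
In check with no legal moves → checkmate.

checkmate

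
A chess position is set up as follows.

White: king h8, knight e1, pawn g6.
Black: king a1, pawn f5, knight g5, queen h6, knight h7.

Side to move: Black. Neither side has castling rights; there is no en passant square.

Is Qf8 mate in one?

After Qf8: white king on h8; in check: yes, from the black queen on f8.
King squares — g7: attacked by Qf8; h7: attacked by Ng5; g8: attacked by Qf8.
White has no legal moves → checkmate.

yes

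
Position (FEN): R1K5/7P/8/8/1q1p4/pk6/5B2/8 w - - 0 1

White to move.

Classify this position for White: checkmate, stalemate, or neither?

White to move; white king on c8.
In check: no.
Legal moves for White include: Kd8, Kd7, Kc7, Rb8, Ra7, Ra6, Ra5, Ra4, Rxa3+, Bh4, Bxd4, Bg3, Be3, Bg1, Be1, h8=Q, h8=R, h8=B, ... (list truncated; more exist).
White has legal moves and is not in check → neither.

neither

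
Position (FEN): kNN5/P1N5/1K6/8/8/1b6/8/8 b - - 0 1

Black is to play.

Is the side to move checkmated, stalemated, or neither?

Black to move; black king on a8.
In check: yes, from the white knight on c7.
King squares — a7: attacked by Kb6; b7: attacked by Kb6; b8: attacked by Pa7.
Legal moves for Black: none.
In check with no legal moves → checkmate.

checkmate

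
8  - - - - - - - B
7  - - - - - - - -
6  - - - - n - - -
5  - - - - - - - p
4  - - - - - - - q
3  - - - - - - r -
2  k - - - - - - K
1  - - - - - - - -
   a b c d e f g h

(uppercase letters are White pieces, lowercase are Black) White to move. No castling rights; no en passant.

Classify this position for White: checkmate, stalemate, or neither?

checkmate

White to move; white king on h2.
In check: yes, from the black queen on h4.
King squares — g1: attacked by Rg3; h1: attacked by Qh4; g2: attacked by Rg3; g3: attacked by Qh4; h3: attacked by Rg3.
Legal moves for White: none.
In check with no legal moves → checkmate.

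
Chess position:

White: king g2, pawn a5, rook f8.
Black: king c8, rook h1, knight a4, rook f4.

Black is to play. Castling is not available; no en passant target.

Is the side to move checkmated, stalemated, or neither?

neither

Black to move; black king on c8.
In check: yes, from the white rook on f8.
King squares — b7: available; c7: available; d7: available; b8: attacked by Rf8; d8: attacked by Rf8.
Legal moves for Black: Kd7, Kc7, Kb7, Rxf8.
Black is in check but has 4 legal moves → neither.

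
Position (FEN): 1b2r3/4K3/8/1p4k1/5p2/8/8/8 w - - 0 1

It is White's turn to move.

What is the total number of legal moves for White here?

3

White to move; king on e7.
In check: yes, from the black rook on e8.
Legal moves: Kxe8, Kf7, Kd7.
Count: 3.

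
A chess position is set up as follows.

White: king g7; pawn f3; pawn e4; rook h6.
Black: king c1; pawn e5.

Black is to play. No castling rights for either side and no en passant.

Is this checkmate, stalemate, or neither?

neither

Black to move; black king on c1.
In check: no.
Legal moves for Black: Kd2, Kc2, Kb2, Kd1, Kb1.
Black has 5 legal moves and is not in check → neither.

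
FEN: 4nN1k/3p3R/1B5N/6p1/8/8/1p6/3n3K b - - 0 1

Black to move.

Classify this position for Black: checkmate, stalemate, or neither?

checkmate

Black to move; black king on h8.
In check: yes, from the white rook on h7.
King squares — g7: attacked by Rh7; h7: attacked by Nf8; g8: attacked by Nh6.
Legal moves for Black: none.
In check with no legal moves → checkmate.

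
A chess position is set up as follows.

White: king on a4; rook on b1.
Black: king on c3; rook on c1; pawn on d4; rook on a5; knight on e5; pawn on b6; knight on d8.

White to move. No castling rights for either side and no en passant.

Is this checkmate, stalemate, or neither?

checkmate

White to move; white king on a4.
In check: yes, from the black rook on a5.
King squares — a3: attacked by Ra5; b3: attacked by Kc3; b4: attacked by Kc3; a5: attacked by Pb6; b5: attacked by Ra5.
Legal moves for White: none.
In check with no legal moves → checkmate.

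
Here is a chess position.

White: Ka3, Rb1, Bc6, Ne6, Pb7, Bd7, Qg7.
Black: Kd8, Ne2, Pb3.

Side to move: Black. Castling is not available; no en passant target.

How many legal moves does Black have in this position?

Black to move; king on d8.
In check: yes, from the white knight on e6.
Legal moves: none.
Count: 0.

0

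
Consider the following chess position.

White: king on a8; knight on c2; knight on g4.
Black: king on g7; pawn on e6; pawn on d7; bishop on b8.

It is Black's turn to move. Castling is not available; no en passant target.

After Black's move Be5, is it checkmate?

After Be5: white king on a8; in check: no.
White is not in check, so this cannot be checkmate.

no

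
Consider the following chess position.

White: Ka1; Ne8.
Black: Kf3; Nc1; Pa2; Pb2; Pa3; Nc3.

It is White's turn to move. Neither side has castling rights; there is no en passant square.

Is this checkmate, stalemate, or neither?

checkmate

White to move; white king on a1.
In check: yes, from the black pawn on b2.
King squares — b1: attacked by Pa2; a2: attacked by Nc1; b2: attacked by Pa3.
Legal moves for White: none.
In check with no legal moves → checkmate.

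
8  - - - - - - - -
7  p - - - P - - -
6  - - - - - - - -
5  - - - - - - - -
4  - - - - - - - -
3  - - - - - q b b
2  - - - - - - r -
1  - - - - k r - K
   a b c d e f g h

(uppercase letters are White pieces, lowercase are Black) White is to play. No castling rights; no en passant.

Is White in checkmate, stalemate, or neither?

checkmate

White to move; white king on h1.
In check: yes, from the black rook on f1.
King squares — g1: attacked by Rf1; g2: attacked by Qf3; h2: attacked by Rg2.
Legal moves for White: none.
In check with no legal moves → checkmate.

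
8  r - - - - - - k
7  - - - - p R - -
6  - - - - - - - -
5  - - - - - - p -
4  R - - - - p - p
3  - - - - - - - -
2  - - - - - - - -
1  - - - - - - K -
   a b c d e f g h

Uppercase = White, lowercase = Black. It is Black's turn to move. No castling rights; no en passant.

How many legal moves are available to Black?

Black to move; king on h8.
In check: no.
Legal moves: Kg8, Rg8, Rf8, Re8, Rd8, Rc8, Rb8, Ra7, Ra6, Ra5, Rxa4, e6, g4, h3, f3, e5.
Count: 16.

16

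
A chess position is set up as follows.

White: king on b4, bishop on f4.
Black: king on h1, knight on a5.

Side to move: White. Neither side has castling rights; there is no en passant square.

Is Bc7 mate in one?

After Bc7: black king on h1; in check: no.
Black is not in check, so this cannot be checkmate.

no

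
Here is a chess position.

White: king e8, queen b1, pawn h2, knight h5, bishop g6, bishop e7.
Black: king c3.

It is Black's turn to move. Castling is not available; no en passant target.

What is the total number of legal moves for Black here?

Black to move; king on c3.
In check: no.
Legal moves: Kd4, Kc4, Kd2.
Count: 3.

3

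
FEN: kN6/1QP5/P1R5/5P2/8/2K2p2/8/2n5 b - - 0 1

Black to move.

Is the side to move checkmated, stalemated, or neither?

checkmate

Black to move; black king on a8.
In check: yes, from the white queen on b7.
King squares — a7: attacked by Qb7; b7: attacked by Pa6; b8: attacked by Qb7.
Legal moves for Black: none.
In check with no legal moves → checkmate.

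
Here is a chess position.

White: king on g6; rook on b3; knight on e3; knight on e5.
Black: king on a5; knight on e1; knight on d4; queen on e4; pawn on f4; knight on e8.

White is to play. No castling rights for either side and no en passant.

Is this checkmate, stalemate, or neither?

White to move; white king on g6.
In check: yes, from the black queen on e4.
King squares — f5: attacked by Nd4; g5: available; h5: available; f6: attacked by Ne8; h6: available; f7: available; g7: attacked by Ne8; h7: attacked by Qe4.
Legal moves for White: Kf7, Kh6, Kh5, Kg5, Nf5.
White is in check but has 5 legal moves → neither.

neither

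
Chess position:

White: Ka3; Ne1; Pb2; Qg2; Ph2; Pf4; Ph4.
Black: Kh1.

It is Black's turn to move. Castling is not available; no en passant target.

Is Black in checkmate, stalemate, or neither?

Black to move; black king on h1.
In check: yes, from the white queen on g2.
King squares — g1: attacked by Qg2; g2: attacked by Ne1; h2: attacked by Qg2.
Legal moves for Black: none.
In check with no legal moves → checkmate.

checkmate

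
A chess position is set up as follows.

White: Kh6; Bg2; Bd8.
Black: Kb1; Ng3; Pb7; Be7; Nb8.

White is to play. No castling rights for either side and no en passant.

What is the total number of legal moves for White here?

White to move; king on h6.
In check: no.
Legal moves: Bxe7, Bc7, Bb6, Ba5, Kh7, Kg7, Kg6, Bxb7, Bc6, Bd5, Be4+, Bh3, Bf3, Bh1, Bf1.
Count: 15.

15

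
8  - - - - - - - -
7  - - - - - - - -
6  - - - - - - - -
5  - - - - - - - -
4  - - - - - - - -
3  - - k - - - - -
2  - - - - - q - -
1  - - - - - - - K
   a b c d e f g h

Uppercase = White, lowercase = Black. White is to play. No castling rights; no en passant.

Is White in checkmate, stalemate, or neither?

White to move; white king on h1.
In check: no.
King squares — g1: attacked by Qf2; g2: attacked by Qf2; h2: attacked by Qf2.
Legal moves for White: none.
Not in check and no legal moves → stalemate.

stalemate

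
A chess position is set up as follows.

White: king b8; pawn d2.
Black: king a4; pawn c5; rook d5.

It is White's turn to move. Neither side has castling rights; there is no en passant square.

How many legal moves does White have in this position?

7

White to move; king on b8.
In check: no.
Legal moves: Kc8, Ka8, Kc7, Kb7, Ka7, d3, d4.
Count: 7.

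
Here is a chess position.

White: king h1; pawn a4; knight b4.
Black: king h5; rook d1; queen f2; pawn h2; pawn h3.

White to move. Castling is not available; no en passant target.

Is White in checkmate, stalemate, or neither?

checkmate

White to move; white king on h1.
In check: yes, from the black rook on d1.
King squares — g1: attacked by Rd1; g2: attacked by Qf2; h2: attacked by Qf2.
Legal moves for White: none.
In check with no legal moves → checkmate.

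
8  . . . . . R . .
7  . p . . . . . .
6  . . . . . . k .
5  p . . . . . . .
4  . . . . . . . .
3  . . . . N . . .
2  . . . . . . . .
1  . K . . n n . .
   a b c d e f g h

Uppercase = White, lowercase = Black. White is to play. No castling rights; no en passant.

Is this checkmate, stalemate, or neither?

White to move; white king on b1.
In check: no.
Legal moves for White include: Rh8, Rg8+, Re8, Rd8, Rc8, Rb8, Ra8, Rf7, Rf6+, Rf5, Rf4, Rf3, Rf2, Rxf1, Nf5, Nd5, Ng4, Nc4, ... (list truncated; more exist).
White has legal moves and is not in check → neither.

neither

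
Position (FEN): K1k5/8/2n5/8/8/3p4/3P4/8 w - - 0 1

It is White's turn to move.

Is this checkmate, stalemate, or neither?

stalemate

White to move; white king on a8.
In check: no.
King squares — a7: attacked by Nc6; b7: attacked by Kc8; b8: attacked by Nc6.
Legal moves for White: none.
Not in check and no legal moves → stalemate.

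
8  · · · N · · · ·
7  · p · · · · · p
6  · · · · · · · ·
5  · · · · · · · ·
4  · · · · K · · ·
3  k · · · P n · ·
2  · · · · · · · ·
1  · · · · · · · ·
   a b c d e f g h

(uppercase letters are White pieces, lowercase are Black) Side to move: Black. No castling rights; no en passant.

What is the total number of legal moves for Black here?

Black to move; king on a3.
In check: no.
Legal moves: Ng5+, Ne5, Nh4, Nd4, Nh2, Nd2+, Ng1, Ne1, Kb4, Ka4, Kb3, Kb2, Ka2, h6, b6, h5, b5.
Count: 17.

17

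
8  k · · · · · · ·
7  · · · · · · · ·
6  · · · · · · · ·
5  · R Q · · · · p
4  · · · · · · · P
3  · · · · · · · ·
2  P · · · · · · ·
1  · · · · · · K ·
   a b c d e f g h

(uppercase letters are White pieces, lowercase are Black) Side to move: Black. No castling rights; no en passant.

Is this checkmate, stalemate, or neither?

stalemate

Black to move; black king on a8.
In check: no.
King squares — a7: attacked by Qc5; b7: attacked by Rb5; b8: attacked by Rb5.
Legal moves for Black: none.
Not in check and no legal moves → stalemate.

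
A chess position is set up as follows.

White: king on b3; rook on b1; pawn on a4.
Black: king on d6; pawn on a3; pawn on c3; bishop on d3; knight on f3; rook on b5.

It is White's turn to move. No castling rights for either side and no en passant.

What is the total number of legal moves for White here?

4

White to move; king on b3.
In check: yes, from the black rook on b5.
Legal moves: Kxc3, Kxa3, Ka2, axb5.
Count: 4.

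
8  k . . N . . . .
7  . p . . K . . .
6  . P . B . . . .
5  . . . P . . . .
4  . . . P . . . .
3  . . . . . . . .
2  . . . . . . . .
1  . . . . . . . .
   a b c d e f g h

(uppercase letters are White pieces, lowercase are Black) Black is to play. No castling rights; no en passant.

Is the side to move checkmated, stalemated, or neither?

stalemate

Black to move; black king on a8.
In check: no.
King squares — a7: attacked by Pb6; b7: own pawn; b8: attacked by Bd6.
Legal moves for Black: none.
Not in check and no legal moves → stalemate.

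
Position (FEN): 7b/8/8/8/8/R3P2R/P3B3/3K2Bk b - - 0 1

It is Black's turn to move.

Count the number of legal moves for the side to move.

2

Black to move; king on h1.
In check: yes, from the white rook on h3.
Legal moves: Kg2, Kxg1.
Count: 2.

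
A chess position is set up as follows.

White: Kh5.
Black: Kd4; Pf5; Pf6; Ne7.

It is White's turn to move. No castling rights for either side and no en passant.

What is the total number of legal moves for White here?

White to move; king on h5.
In check: no.
Legal moves: Kh6, Kh4.
Count: 2.

2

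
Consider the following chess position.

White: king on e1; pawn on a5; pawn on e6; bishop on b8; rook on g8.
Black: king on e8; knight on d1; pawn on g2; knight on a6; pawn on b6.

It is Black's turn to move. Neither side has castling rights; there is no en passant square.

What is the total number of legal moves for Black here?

1

Black to move; king on e8.
In check: yes, from the white rook on g8.
Legal moves: Ke7.
Count: 1.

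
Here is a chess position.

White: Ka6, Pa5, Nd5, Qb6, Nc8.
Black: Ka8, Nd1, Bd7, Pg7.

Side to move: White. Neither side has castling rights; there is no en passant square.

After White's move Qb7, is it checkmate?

After Qb7: black king on a8; in check: yes, from the white queen on b7.
King squares — a7: attacked by Ka6; b7: attacked by Ka6; b8: attacked by Qb7.
Black has no legal moves → checkmate.

yes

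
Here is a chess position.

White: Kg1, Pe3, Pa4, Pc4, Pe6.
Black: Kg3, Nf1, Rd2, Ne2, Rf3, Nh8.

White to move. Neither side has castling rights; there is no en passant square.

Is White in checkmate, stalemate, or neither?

neither

White to move; white king on g1.
In check: yes, from the black knight on e2.
Legal moves for White: Kh1.
White is in check but has 1 legal move → neither.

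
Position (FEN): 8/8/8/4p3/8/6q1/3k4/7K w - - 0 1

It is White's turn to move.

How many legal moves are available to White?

White to move; king on h1.
In check: no.
Legal moves: none.
Count: 0.

0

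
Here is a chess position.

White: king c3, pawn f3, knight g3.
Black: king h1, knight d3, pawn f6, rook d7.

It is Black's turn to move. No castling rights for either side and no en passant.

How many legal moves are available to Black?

3

Black to move; king on h1.
In check: yes, from the white knight on g3.
Legal moves: Kh2, Kg2, Kg1.
Count: 3.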